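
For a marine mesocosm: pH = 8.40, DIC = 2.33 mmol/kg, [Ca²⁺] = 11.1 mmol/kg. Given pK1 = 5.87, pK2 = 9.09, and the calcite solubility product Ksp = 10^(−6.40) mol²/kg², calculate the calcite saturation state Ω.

α₂ = 1 / (1 + [H⁺]/K2 + [H⁺]²/(K1K2)) = 1 / (1 + 10^+0.69 + 10^-1.84)
   = 1 / (1 + 4.8978 + 0.014454) = 1/5.9122 = 0.1691
[CO3²⁻] = α₂ × DIC = 0.1691 × 2.33 = 0.3941 mmol/kg
Ksp = 10^(−6.40) = 3.981×10^-7
Ω = [Ca²⁺][CO3²⁻]/Ksp = (11.1×10^-3)(3.941×10^-4) / 3.981×10^-7 = 11.0

Ω = 11.0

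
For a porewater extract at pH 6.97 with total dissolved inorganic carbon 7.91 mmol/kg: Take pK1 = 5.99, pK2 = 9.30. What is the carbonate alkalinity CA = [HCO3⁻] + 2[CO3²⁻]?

CA = [HCO3⁻] + 2[CO3²⁻] = (α₁ + 2α₂)·DIC
At pH 6.97: [H⁺]/K1 = 10^-0.98 = 0.10471, K2/[H⁺] = 10^-2.33 = 0.0046774
α₁ = 1/(1 + 0.10471 + 0.0046774) = 1/1.1094 = 0.9014; α₂ = α₁·K2/[H⁺] = 0.004216
α₁ + 2α₂ = 0.9098
CA = 0.9098 × 7.91 = 7.20 mmol/kg

CA = 7.20 mmol/kg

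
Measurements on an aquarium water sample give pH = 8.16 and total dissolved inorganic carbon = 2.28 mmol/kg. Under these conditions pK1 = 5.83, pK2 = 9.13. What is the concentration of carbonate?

α₂ = 1 / (1 + [H⁺]/K2 + [H⁺]²/(K1K2)) = 1 / (1 + 10^+0.97 + 10^-1.36)
   = 1 / (1 + 9.3325 + 0.043652) = 1/10.376 = 0.09637
[CO3²⁻] = α₂ × DIC = 0.09637 × 2.28 = 0.220 mmol/kg

[CO3²⁻] = 0.220 mmol/kg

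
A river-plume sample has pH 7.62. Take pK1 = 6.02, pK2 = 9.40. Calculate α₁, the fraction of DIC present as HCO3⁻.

α₁ = 0.960

α₁ = 1 / (1 + [H⁺]/K1 + K2/[H⁺]) = 1 / (1 + 10^-1.60 + 10^-1.78)
   = 1 / (1 + 0.025119 + 0.016596) = 1/1.0417 = 0.9600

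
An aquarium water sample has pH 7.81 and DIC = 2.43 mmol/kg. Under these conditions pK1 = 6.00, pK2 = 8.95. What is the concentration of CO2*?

α₀ = 1 / (1 + K1/[H⁺] + K1K2/[H⁺]²) = 1 / (1 + 10^+1.81 + 10^+0.67)
   = 1 / (1 + 64.565 + 4.6774) = 1/70.243 = 0.01424
[CO2*] = α₀ × DIC = 0.01424 × 2.43 = 0.0346 mmol/kg

[CO2*] = 0.0346 mmol/kg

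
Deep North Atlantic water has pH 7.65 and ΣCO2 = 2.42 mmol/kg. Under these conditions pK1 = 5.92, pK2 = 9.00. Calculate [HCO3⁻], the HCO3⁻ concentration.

[HCO3⁻] = 2.28 mmol/kg

α₁ = 1 / (1 + [H⁺]/K1 + K2/[H⁺]) = 1 / (1 + 10^-1.73 + 10^-1.35)
   = 1 / (1 + 0.018621 + 0.044668) = 1/1.0633 = 0.9405
[HCO3⁻] = α₁ × DIC = 0.9405 × 2.42 = 2.28 mmol/kg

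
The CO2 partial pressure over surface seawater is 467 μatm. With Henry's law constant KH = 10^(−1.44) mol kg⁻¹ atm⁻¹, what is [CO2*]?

[CO2*] = 17.0 μmol/kg

KH = 10^(−1.44) = 3.631×10^-2 mol kg⁻¹ atm⁻¹
[CO2*] = KH · pCO2 = 3.631×10^-2 × 467×10^-6 atm = 1.70×10^-5 mol/kg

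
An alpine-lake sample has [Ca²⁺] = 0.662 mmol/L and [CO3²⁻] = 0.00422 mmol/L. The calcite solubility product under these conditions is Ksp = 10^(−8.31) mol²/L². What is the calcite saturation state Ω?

Ksp = 10^(−8.31) = 4.898×10^-9
Ω = [Ca²⁺][CO3²⁻]/Ksp = (0.662×10^-3)(0.00422×10^-3) / 4.898×10^-9 = 0.570

Ω = 0.570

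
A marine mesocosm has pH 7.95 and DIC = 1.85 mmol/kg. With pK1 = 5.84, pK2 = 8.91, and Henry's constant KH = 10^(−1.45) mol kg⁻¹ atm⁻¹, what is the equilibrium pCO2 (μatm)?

α₀ = 1 / (1 + K1/[H⁺] + K1K2/[H⁺]²) = 1 / (1 + 10^+2.11 + 10^+1.15)
   = 1 / (1 + 128.82 + 14.125) = 1/143.95 = 0.006947
[CO2*] = α₀ × DIC = 0.006947 × 1.85 = 0.01285 mmol/kg = 12.85 μmol/kg
pCO2 = [CO2*]/KH = 1.285×10^-5 / 3.548×10^-2 = 362 μatm

pCO2 = 362 μatm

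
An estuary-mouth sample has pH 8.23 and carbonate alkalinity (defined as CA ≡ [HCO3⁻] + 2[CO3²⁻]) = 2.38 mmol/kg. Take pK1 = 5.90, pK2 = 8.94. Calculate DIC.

CA = [HCO3⁻] + 2[CO3²⁻] = (α₁ + 2α₂)·DIC
At pH 8.23: [H⁺]/K1 = 10^-2.33 = 0.0046774, K2/[H⁺] = 10^-0.71 = 0.19498
α₁ = 1/(1 + 0.0046774 + 0.19498) = 1/1.1997 = 0.8336; α₂ = α₁·K2/[H⁺] = 0.1625
α₁ + 2α₂ = 1.1586
DIC = CA / (α₁ + 2α₂) = 2.38 / 1.1586 = 2.05 mmol/kg

DIC = 2.05 mmol/kg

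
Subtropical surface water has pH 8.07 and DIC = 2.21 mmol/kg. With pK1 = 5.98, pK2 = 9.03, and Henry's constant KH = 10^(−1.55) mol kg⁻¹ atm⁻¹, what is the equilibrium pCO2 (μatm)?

α₀ = 1 / (1 + K1/[H⁺] + K1K2/[H⁺]²) = 1 / (1 + 10^+2.09 + 10^+1.13)
   = 1 / (1 + 123.03 + 13.490) = 1/137.52 = 0.007272
[CO2*] = α₀ × DIC = 0.007272 × 2.21 = 0.01607 mmol/kg = 16.07 μmol/kg
pCO2 = [CO2*]/KH = 1.607×10^-5 / 2.818×10^-2 = 570 μatm

pCO2 = 570 μatm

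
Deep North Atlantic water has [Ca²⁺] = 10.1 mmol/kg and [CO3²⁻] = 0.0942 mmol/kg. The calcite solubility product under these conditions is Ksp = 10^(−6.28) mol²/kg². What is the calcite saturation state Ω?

Ksp = 10^(−6.28) = 5.248×10^-7
Ω = [Ca²⁺][CO3²⁻]/Ksp = (10.1×10^-3)(0.0942×10^-3) / 5.248×10^-7 = 1.81

Ω = 1.81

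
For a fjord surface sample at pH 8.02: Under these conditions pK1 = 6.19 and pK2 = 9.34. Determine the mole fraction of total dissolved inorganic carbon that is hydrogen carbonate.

α₁ = 1 / (1 + [H⁺]/K1 + K2/[H⁺]) = 1 / (1 + 10^-1.83 + 10^-1.32)
   = 1 / (1 + 0.014791 + 0.047863) = 1/1.0627 = 0.9410

α₁ = 0.941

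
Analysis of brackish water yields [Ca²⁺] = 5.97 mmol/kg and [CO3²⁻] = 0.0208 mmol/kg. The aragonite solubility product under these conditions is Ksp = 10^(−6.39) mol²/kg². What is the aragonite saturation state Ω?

Ksp = 10^(−6.39) = 4.074×10^-7
Ω = [Ca²⁺][CO3²⁻]/Ksp = (5.97×10^-3)(0.0208×10^-3) / 4.074×10^-7 = 0.305

Ω = 0.305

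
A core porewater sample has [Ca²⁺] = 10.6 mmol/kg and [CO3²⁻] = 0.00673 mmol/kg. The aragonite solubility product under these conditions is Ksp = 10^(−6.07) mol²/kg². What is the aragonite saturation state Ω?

Ω = 0.0838

Ksp = 10^(−6.07) = 8.511×10^-7
Ω = [Ca²⁺][CO3²⁻]/Ksp = (10.6×10^-3)(0.00673×10^-3) / 8.511×10^-7 = 0.0838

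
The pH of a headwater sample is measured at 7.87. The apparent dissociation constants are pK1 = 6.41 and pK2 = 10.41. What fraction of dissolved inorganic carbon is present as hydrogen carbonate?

α₁ = 0.964

α₁ = 1 / (1 + [H⁺]/K1 + K2/[H⁺]) = 1 / (1 + 10^-1.46 + 10^-2.54)
   = 1 / (1 + 0.034674 + 0.0028840) = 1/1.0376 = 0.9638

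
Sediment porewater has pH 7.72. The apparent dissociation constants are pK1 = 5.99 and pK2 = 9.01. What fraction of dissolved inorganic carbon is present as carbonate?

α₂ = 0.0479

α₂ = 1 / (1 + [H⁺]/K2 + [H⁺]²/(K1K2)) = 1 / (1 + 10^+1.29 + 10^-0.44)
   = 1 / (1 + 19.498 + 0.36308) = 1/20.862 = 0.04794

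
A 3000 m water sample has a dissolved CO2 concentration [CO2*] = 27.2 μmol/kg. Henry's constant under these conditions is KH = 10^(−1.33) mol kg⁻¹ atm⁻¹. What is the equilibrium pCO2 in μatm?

KH = 10^(−1.33) = 4.677×10^-2 mol kg⁻¹ atm⁻¹
pCO2 = [CO2*]/KH = 27.2×10^-6 / 4.677×10^-2 = 5.82×10^-4 atm = 582 μatm

pCO2 = 582 μatm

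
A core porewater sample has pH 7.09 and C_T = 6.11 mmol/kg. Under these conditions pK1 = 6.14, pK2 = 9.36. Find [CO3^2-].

[CO3²⁻] = 0.0294 mmol/kg

α₂ = 1 / (1 + [H⁺]/K2 + [H⁺]²/(K1K2)) = 1 / (1 + 10^+2.27 + 10^+1.32)
   = 1 / (1 + 186.21 + 20.893) = 1/208.10 = 0.004805
[CO3²⁻] = α₂ × DIC = 0.004805 × 6.11 = 0.0294 mmol/kg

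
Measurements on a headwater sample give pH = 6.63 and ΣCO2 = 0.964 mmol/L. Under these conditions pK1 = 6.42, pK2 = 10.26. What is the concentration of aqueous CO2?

α₀ = 1 / (1 + K1/[H⁺] + K1K2/[H⁺]²) = 1 / (1 + 10^+0.21 + 10^-3.42)
   = 1 / (1 + 1.6218 + 0.00038019) = 1/2.6222 = 0.3814
[CO2*] = α₀ × DIC = 0.3814 × 0.964 = 0.368 mmol/L

[CO2*] = 0.368 mmol/L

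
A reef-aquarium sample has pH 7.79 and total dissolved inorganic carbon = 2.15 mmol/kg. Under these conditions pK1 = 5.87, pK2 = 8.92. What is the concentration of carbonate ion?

α₂ = 1 / (1 + [H⁺]/K2 + [H⁺]²/(K1K2)) = 1 / (1 + 10^+1.13 + 10^-0.79)
   = 1 / (1 + 13.490 + 0.16218) = 1/14.652 = 0.06825
[CO3²⁻] = α₂ × DIC = 0.06825 × 2.15 = 0.147 mmol/kg

[CO3²⁻] = 0.147 mmol/kg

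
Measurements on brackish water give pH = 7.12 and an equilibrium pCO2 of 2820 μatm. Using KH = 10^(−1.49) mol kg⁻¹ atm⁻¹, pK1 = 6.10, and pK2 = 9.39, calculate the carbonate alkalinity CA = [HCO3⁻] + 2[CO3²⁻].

CA = 0.966 mmol/kg

[CO2*] = KH · pCO2 = 10^(−1.49) × 2820×10^-6 = 9.125×10^-5 mol/kg
α₀ = 1/(1 + K1/[H⁺] + K1K2/[H⁺]²) = 1/(1 + 10^+1.02 + 10^-1.25) = 0.08675
DIC = [CO2*]/α₀ = 9.125×10^-5 / 0.08675 = 1.052 mmol/kg
CA = (α₁ + 2α₂)·DIC = (0.9084 + 2×0.004878) × 1.052 = 0.966 mmol/kg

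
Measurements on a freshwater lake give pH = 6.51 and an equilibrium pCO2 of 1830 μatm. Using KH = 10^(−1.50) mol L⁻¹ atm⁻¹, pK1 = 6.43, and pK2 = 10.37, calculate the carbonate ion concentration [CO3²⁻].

[CO2*] = KH · pCO2 = 10^(−1.50) × 1830×10^-6 = 5.787×10^-5 mol/L
α₀ = 1/(1 + K1/[H⁺] + K1K2/[H⁺]²) = 1/(1 + 10^+0.08 + 10^-3.78) = 0.4540
DIC = [CO2*]/α₀ = 5.787×10^-5 / 0.4540 = 0.1275 mmol/L
[CO3²⁻] = α₂·DIC; α₂ = 7.535×10^-5, so [CO3²⁻] = 7.535×10^-5 × 0.1275 = 9.60×10^-6 mmol/L = 0.00960 μmol/L

[CO3²⁻] = 0.00960 μmol/L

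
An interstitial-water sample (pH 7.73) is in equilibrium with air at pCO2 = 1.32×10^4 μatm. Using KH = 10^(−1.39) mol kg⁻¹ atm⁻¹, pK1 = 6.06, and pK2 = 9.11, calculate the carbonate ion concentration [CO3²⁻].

[CO2*] = KH · pCO2 = 10^(−1.39) × 1.32×10^4×10^-6 = 5.377×10^-4 mol/kg
α₀ = 1/(1 + K1/[H⁺] + K1K2/[H⁺]²) = 1/(1 + 10^+1.67 + 10^+0.29) = 0.02011
DIC = [CO2*]/α₀ = 5.377×10^-4 / 0.02011 = 26.74 mmol/kg
[CO3²⁻] = α₂·DIC; α₂ = 0.03921, so [CO3²⁻] = 0.03921 × 26.74 = 1.05 mmol/kg

[CO3²⁻] = 1.05 mmol/kg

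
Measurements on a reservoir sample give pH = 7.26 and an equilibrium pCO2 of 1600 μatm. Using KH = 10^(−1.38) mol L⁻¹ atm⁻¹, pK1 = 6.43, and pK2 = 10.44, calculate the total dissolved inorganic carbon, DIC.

DIC = 0.518 mmol/L

[CO2*] = KH · pCO2 = 10^(−1.38) × 1600×10^-6 = 6.670×10^-5 mol/L
α₀ = 1/(1 + K1/[H⁺] + K1K2/[H⁺]²) = 1/(1 + 10^+0.83 + 10^-2.35) = 0.1288
DIC = [CO2*]/α₀ = 6.670×10^-5 / 0.1288 = 0.518 mmol/L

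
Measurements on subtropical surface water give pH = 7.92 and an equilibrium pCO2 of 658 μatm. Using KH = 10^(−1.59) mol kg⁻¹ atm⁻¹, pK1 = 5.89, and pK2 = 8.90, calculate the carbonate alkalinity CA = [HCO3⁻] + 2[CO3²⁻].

[CO2*] = KH · pCO2 = 10^(−1.59) × 658×10^-6 = 1.691×10^-5 mol/kg
α₀ = 1/(1 + K1/[H⁺] + K1K2/[H⁺]²) = 1/(1 + 10^+2.03 + 10^+1.05) = 0.008377
DIC = [CO2*]/α₀ = 1.691×10^-5 / 0.008377 = 2.019 mmol/kg
CA = (α₁ + 2α₂)·DIC = (0.8976 + 2×0.09399) × 2.019 = 2.19 mmol/kg

CA = 2.19 mmol/kg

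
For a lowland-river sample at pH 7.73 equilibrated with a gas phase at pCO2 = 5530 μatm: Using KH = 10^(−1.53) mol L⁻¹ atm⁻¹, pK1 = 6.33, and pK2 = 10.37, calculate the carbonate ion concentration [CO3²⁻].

[CO3²⁻] = 9.39 μmol/L

[CO2*] = KH · pCO2 = 10^(−1.53) × 5530×10^-6 = 1.632×10^-4 mol/L
α₀ = 1/(1 + K1/[H⁺] + K1K2/[H⁺]²) = 1/(1 + 10^+1.40 + 10^-1.24) = 0.03820
DIC = [CO2*]/α₀ = 1.632×10^-4 / 0.03820 = 4.272 mmol/L
[CO3²⁻] = α₂·DIC; α₂ = 0.002198, so [CO3²⁻] = 0.002198 × 4.272 = 0.00939 mmol/L = 9.39 μmol/L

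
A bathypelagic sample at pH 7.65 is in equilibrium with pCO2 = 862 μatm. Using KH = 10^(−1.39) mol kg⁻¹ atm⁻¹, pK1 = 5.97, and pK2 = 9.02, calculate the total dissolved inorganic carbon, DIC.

DIC = 1.79 mmol/kg

[CO2*] = KH · pCO2 = 10^(−1.39) × 862×10^-6 = 3.512×10^-5 mol/kg
α₀ = 1/(1 + K1/[H⁺] + K1K2/[H⁺]²) = 1/(1 + 10^+1.68 + 10^+0.31) = 0.01964
DIC = [CO2*]/α₀ = 3.512×10^-5 / 0.01964 = 1.79 mmol/kg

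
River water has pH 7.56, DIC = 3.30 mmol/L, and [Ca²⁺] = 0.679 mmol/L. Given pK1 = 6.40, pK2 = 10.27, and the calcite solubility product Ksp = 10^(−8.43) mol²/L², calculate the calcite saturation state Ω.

α₂ = 1 / (1 + [H⁺]/K2 + [H⁺]²/(K1K2)) = 1 / (1 + 10^+2.71 + 10^+1.55)
   = 1 / (1 + 512.86 + 35.481) = 1/549.34 = 0.001820
[CO3²⁻] = α₂ × DIC = 0.001820 × 3.30 = 0.006007 mmol/L = 6.007 μmol/L
Ksp = 10^(−8.43) = 3.715×10^-9
Ω = [Ca²⁺][CO3²⁻]/Ksp = (0.679×10^-3)(6.007×10^-6) / 3.715×10^-9 = 1.10

Ω = 1.10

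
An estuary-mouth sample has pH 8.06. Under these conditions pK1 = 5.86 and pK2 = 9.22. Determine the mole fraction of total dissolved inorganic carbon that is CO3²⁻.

α₂ = 1 / (1 + [H⁺]/K2 + [H⁺]²/(K1K2)) = 1 / (1 + 10^+1.16 + 10^-1.04)
   = 1 / (1 + 14.454 + 0.091201) = 1/15.546 = 0.06433

α₂ = 0.0643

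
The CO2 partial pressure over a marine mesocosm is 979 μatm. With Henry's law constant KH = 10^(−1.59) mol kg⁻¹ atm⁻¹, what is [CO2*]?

KH = 10^(−1.59) = 2.570×10^-2 mol kg⁻¹ atm⁻¹
[CO2*] = KH · pCO2 = 2.570×10^-2 × 979×10^-6 atm = 2.52×10^-5 mol/kg

[CO2*] = 25.2 μmol/kg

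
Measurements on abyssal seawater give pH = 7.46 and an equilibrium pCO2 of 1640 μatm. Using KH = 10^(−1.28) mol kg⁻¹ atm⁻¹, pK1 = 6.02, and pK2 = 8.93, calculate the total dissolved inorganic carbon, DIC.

[CO2*] = KH · pCO2 = 10^(−1.28) × 1640×10^-6 = 8.607×10^-5 mol/kg
α₀ = 1/(1 + K1/[H⁺] + K1K2/[H⁺]²) = 1/(1 + 10^+1.44 + 10^-0.03) = 0.03393
DIC = [CO2*]/α₀ = 8.607×10^-5 / 0.03393 = 2.54 mmol/kg

DIC = 2.54 mmol/kg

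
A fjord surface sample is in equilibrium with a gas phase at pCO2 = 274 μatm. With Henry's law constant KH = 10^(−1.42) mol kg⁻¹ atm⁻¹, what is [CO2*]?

KH = 10^(−1.42) = 3.802×10^-2 mol kg⁻¹ atm⁻¹
[CO2*] = KH · pCO2 = 3.802×10^-2 × 274×10^-6 atm = 1.04×10^-5 mol/kg

[CO2*] = 10.4 μmol/kg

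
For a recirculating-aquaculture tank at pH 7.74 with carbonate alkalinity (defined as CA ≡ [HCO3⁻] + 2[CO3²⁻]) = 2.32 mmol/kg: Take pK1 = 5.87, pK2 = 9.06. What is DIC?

CA = [HCO3⁻] + 2[CO3²⁻] = (α₁ + 2α₂)·DIC
At pH 7.74: [H⁺]/K1 = 10^-1.87 = 0.013490, K2/[H⁺] = 10^-1.32 = 0.047863
α₁ = 1/(1 + 0.013490 + 0.047863) = 1/1.0614 = 0.9422; α₂ = α₁·K2/[H⁺] = 0.04510
α₁ + 2α₂ = 1.0324
DIC = CA / (α₁ + 2α₂) = 2.32 / 1.0324 = 2.25 mmol/kg

DIC = 2.25 mmol/kg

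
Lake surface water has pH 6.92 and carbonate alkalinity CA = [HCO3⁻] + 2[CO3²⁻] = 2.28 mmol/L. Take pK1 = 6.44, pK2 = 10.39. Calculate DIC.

DIC = 3.03 mmol/L

CA = [HCO3⁻] + 2[CO3²⁻] = (α₁ + 2α₂)·DIC
At pH 6.92: [H⁺]/K1 = 10^-0.48 = 0.33113, K2/[H⁺] = 10^-3.47 = 0.00033884
α₁ = 1/(1 + 0.33113 + 0.00033884) = 1/1.3315 = 0.7510; α₂ = α₁·K2/[H⁺] = 0.0002545
α₁ + 2α₂ = 0.7516
DIC = CA / (α₁ + 2α₂) = 2.28 / 0.7516 = 3.03 mmol/L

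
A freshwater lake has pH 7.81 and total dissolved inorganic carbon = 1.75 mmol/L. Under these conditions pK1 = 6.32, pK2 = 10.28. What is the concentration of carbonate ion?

α₂ = 1 / (1 + [H⁺]/K2 + [H⁺]²/(K1K2)) = 1 / (1 + 10^+2.47 + 10^+0.98)
   = 1 / (1 + 295.12 + 9.5499) = 1/305.67 = 0.003271
[CO3²⁻] = α₂ × DIC = 0.003271 × 1.75 = 0.00573 mmol/L = 5.73 μmol/L

[CO3²⁻] = 5.73 μmol/L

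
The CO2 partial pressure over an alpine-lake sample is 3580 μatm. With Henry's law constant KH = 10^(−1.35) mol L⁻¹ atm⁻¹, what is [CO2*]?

[CO2*] = 160 μmol/L

KH = 10^(−1.35) = 4.467×10^-2 mol L⁻¹ atm⁻¹
[CO2*] = KH · pCO2 = 4.467×10^-2 × 3580×10^-6 atm = 1.60×10^-4 mol/L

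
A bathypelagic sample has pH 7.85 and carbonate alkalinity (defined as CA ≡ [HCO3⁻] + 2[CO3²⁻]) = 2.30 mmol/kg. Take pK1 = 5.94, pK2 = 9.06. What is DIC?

DIC = 2.20 mmol/kg

CA = [HCO3⁻] + 2[CO3²⁻] = (α₁ + 2α₂)·DIC
At pH 7.85: [H⁺]/K1 = 10^-1.91 = 0.012303, K2/[H⁺] = 10^-1.21 = 0.061660
α₁ = 1/(1 + 0.012303 + 0.061660) = 1/1.0740 = 0.9311; α₂ = α₁·K2/[H⁺] = 0.05741
α₁ + 2α₂ = 1.0460
DIC = CA / (α₁ + 2α₂) = 2.30 / 1.0460 = 2.20 mmol/kg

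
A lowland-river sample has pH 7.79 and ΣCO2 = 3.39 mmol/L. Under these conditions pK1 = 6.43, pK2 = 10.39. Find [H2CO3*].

[CO2*] = 0.141 mmol/L

α₀ = 1 / (1 + K1/[H⁺] + K1K2/[H⁺]²) = 1 / (1 + 10^+1.36 + 10^-1.24)
   = 1 / (1 + 22.909 + 0.057544) = 1/23.966 = 0.04173
[CO2*] = α₀ × DIC = 0.04173 × 3.39 = 0.141 mmol/L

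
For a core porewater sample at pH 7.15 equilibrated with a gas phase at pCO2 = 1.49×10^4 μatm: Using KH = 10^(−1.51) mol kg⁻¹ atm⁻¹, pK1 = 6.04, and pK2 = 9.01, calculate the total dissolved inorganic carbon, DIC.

[CO2*] = KH · pCO2 = 10^(−1.51) × 1.49×10^4×10^-6 = 4.605×10^-4 mol/kg
α₀ = 1/(1 + K1/[H⁺] + K1K2/[H⁺]²) = 1/(1 + 10^+1.11 + 10^-0.75) = 0.07112
DIC = [CO2*]/α₀ = 4.605×10^-4 / 0.07112 = 6.47 mmol/kg

DIC = 6.47 mmol/kg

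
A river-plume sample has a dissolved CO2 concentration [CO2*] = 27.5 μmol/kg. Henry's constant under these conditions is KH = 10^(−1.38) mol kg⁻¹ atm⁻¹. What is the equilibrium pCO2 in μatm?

pCO2 = 660 μatm

KH = 10^(−1.38) = 4.169×10^-2 mol kg⁻¹ atm⁻¹
pCO2 = [CO2*]/KH = 27.5×10^-6 / 4.169×10^-2 = 6.60×10^-4 atm = 660 μatm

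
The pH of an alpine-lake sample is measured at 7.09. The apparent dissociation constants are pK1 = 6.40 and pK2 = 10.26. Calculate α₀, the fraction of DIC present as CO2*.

α₀ = 1 / (1 + K1/[H⁺] + K1K2/[H⁺]²) = 1 / (1 + 10^+0.69 + 10^-2.48)
   = 1 / (1 + 4.8978 + 0.0033113) = 1/5.9011 = 0.1695

α₀ = 0.169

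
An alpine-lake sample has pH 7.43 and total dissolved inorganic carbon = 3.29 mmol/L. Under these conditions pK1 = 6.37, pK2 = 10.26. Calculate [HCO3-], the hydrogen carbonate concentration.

α₁ = 1 / (1 + [H⁺]/K1 + K2/[H⁺]) = 1 / (1 + 10^-1.06 + 10^-2.83)
   = 1 / (1 + 0.087096 + 0.0014791) = 1/1.0886 = 0.9186
[HCO3⁻] = α₁ × DIC = 0.9186 × 3.29 = 3.02 mmol/L

[HCO3⁻] = 3.02 mmol/L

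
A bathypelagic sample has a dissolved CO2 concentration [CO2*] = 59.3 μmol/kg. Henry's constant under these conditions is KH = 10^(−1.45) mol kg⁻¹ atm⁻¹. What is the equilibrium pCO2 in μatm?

pCO2 = 1670 μatm

KH = 10^(−1.45) = 3.548×10^-2 mol kg⁻¹ atm⁻¹
pCO2 = [CO2*]/KH = 59.3×10^-6 / 3.548×10^-2 = 1.67×10^-3 atm = 1670 μatm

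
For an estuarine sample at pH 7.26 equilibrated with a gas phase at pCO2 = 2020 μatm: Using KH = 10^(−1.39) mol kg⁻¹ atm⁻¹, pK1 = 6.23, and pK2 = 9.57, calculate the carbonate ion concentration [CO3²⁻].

[CO3²⁻] = 4.32 μmol/kg

[CO2*] = KH · pCO2 = 10^(−1.39) × 2020×10^-6 = 8.229×10^-5 mol/kg
α₀ = 1/(1 + K1/[H⁺] + K1K2/[H⁺]²) = 1/(1 + 10^+1.03 + 10^-1.28) = 0.08498
DIC = [CO2*]/α₀ = 8.229×10^-5 / 0.08498 = 0.9684 mmol/kg
[CO3²⁻] = α₂·DIC; α₂ = 0.004460, so [CO3²⁻] = 0.004460 × 0.9684 = 0.00432 mmol/kg = 4.32 μmol/kg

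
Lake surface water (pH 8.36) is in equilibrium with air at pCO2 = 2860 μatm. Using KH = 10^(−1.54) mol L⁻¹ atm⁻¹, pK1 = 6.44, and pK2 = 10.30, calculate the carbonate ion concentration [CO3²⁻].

[CO2*] = KH · pCO2 = 10^(−1.54) × 2860×10^-6 = 8.248×10^-5 mol/L
α₀ = 1/(1 + K1/[H⁺] + K1K2/[H⁺]²) = 1/(1 + 10^+1.92 + 10^-0.02) = 0.01175
DIC = [CO2*]/α₀ = 8.248×10^-5 / 0.01175 = 7.022 mmol/L
[CO3²⁻] = α₂·DIC; α₂ = 0.01122, so [CO3²⁻] = 0.01122 × 7.022 = 0.0788 mmol/L

[CO3²⁻] = 0.0788 mmol/L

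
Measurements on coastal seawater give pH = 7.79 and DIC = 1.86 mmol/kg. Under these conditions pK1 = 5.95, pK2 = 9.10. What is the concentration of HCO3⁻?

[HCO3⁻] = 1.75 mmol/kg

α₁ = 1 / (1 + [H⁺]/K1 + K2/[H⁺]) = 1 / (1 + 10^-1.84 + 10^-1.31)
   = 1 / (1 + 0.014454 + 0.048978) = 1/1.0634 = 0.9404
[HCO3⁻] = α₁ × DIC = 0.9404 × 1.86 = 1.75 mmol/kg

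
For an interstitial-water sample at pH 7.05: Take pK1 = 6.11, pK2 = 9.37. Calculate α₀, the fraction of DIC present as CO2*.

α₀ = 1 / (1 + K1/[H⁺] + K1K2/[H⁺]²) = 1 / (1 + 10^+0.94 + 10^-1.38)
   = 1 / (1 + 8.7096 + 0.041687) = 1/9.7513 = 0.1026

α₀ = 0.103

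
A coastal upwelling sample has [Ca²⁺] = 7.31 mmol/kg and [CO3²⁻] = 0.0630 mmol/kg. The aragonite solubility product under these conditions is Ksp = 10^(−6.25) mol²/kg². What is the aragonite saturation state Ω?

Ω = 0.819

Ksp = 10^(−6.25) = 5.623×10^-7
Ω = [Ca²⁺][CO3²⁻]/Ksp = (7.31×10^-3)(0.0630×10^-3) / 5.623×10^-7 = 0.819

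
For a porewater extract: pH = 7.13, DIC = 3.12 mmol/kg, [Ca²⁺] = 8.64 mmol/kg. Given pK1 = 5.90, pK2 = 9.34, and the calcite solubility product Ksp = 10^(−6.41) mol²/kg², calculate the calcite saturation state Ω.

α₂ = 1 / (1 + [H⁺]/K2 + [H⁺]²/(K1K2)) = 1 / (1 + 10^+2.21 + 10^+0.98)
   = 1 / (1 + 162.18 + 9.5499) = 1/172.73 = 0.005789
[CO3²⁻] = α₂ × DIC = 0.005789 × 3.12 = 0.01806 mmol/kg = 18.06 μmol/kg
Ksp = 10^(−6.41) = 3.890×10^-7
Ω = [Ca²⁺][CO3²⁻]/Ksp = (8.64×10^-3)(1.806×10^-5) / 3.890×10^-7 = 0.401

Ω = 0.401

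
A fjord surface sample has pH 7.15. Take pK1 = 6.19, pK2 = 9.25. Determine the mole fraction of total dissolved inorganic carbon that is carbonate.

α₂ = 1 / (1 + [H⁺]/K2 + [H⁺]²/(K1K2)) = 1 / (1 + 10^+2.10 + 10^+1.14)
   = 1 / (1 + 125.89 + 13.804) = 1/140.70 = 0.007108

α₂ = 0.00711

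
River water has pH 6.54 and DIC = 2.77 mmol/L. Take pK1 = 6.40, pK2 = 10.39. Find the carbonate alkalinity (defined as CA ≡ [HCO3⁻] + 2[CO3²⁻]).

CA = [HCO3⁻] + 2[CO3²⁻] = (α₁ + 2α₂)·DIC
At pH 6.54: [H⁺]/K1 = 10^-0.14 = 0.72444, K2/[H⁺] = 10^-3.85 = 0.00014125
α₁ = 1/(1 + 0.72444 + 0.00014125) = 1/1.7246 = 0.5799; α₂ = α₁·K2/[H⁺] = 8.191×10^-5
α₁ + 2α₂ = 0.5800
CA = 0.5800 × 2.77 = 1.61 mmol/L

CA = 1.61 mmol/L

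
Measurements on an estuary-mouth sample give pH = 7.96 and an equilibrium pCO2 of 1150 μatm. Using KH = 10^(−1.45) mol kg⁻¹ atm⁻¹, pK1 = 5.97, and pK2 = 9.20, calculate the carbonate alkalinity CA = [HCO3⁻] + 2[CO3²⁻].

[CO2*] = KH · pCO2 = 10^(−1.45) × 1150×10^-6 = 4.080×10^-5 mol/kg
α₀ = 1/(1 + K1/[H⁺] + K1K2/[H⁺]²) = 1/(1 + 10^+1.99 + 10^+0.75) = 0.009583
DIC = [CO2*]/α₀ = 4.080×10^-5 / 0.009583 = 4.258 mmol/kg
CA = (α₁ + 2α₂)·DIC = (0.9365 + 2×0.05389) × 4.258 = 4.45 mmol/kg

CA = 4.45 mmol/kg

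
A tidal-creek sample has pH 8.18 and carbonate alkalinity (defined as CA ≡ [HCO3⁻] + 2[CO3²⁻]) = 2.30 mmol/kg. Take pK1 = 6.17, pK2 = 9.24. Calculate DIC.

CA = [HCO3⁻] + 2[CO3²⁻] = (α₁ + 2α₂)·DIC
At pH 8.18: [H⁺]/K1 = 10^-2.01 = 0.0097724, K2/[H⁺] = 10^-1.06 = 0.087096
α₁ = 1/(1 + 0.0097724 + 0.087096) = 1/1.0969 = 0.9117; α₂ = α₁·K2/[H⁺] = 0.07940
α₁ + 2α₂ = 1.0705
DIC = CA / (α₁ + 2α₂) = 2.30 / 1.0705 = 2.15 mmol/kg

DIC = 2.15 mmol/kg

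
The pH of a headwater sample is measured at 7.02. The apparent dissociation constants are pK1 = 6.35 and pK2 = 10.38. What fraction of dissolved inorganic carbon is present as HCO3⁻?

α₁ = 1 / (1 + [H⁺]/K1 + K2/[H⁺]) = 1 / (1 + 10^-0.67 + 10^-3.36)
   = 1 / (1 + 0.21380 + 0.00043652) = 1/1.2142 = 0.8236

α₁ = 0.824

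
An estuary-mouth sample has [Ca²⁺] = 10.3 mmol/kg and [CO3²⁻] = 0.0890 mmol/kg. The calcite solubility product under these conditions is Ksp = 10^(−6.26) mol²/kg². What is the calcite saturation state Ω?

Ksp = 10^(−6.26) = 5.495×10^-7
Ω = [Ca²⁺][CO3²⁻]/Ksp = (10.3×10^-3)(0.0890×10^-3) / 5.495×10^-7 = 1.67

Ω = 1.67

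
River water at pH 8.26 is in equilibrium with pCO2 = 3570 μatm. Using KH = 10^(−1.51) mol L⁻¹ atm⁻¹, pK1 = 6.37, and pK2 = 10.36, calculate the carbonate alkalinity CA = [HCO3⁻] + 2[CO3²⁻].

[CO2*] = KH · pCO2 = 10^(−1.51) × 3570×10^-6 = 1.103×10^-4 mol/L
α₀ = 1/(1 + K1/[H⁺] + K1K2/[H⁺]²) = 1/(1 + 10^+1.89 + 10^-0.21) = 0.01262
DIC = [CO2*]/α₀ = 1.103×10^-4 / 0.01262 = 8.742 mmol/L
CA = (α₁ + 2α₂)·DIC = (0.9796 + 2×0.007781) × 8.742 = 8.70 mmol/L

CA = 8.70 mmol/L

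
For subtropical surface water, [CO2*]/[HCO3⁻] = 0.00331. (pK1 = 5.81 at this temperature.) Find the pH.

pH = 8.29

From K1 = [H⁺][HCO3⁻]/[CO2*]:  pH = pK1 − log₁₀([CO2*]/[HCO3⁻])
log₁₀(0.00331) = -2.480
pH = 5.81 − (-2.480) = 8.29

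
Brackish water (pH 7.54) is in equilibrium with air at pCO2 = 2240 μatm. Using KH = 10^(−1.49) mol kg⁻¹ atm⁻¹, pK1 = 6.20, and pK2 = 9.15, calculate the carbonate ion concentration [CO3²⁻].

[CO2*] = KH · pCO2 = 10^(−1.49) × 2240×10^-6 = 7.248×10^-5 mol/kg
α₀ = 1/(1 + K1/[H⁺] + K1K2/[H⁺]²) = 1/(1 + 10^+1.34 + 10^-0.27) = 0.04271
DIC = [CO2*]/α₀ = 7.248×10^-5 / 0.04271 = 1.697 mmol/kg
[CO3²⁻] = α₂·DIC; α₂ = 0.02294, so [CO3²⁻] = 0.02294 × 1.697 = 0.0389 mmol/kg

[CO3²⁻] = 0.0389 mmol/kg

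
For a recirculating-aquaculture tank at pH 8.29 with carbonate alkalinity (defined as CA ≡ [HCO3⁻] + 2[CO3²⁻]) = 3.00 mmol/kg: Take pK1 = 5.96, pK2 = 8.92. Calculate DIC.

DIC = 2.53 mmol/kg

CA = [HCO3⁻] + 2[CO3²⁻] = (α₁ + 2α₂)·DIC
At pH 8.29: [H⁺]/K1 = 10^-2.33 = 0.0046774, K2/[H⁺] = 10^-0.63 = 0.23442
α₁ = 1/(1 + 0.0046774 + 0.23442) = 1/1.2391 = 0.8070; α₂ = α₁·K2/[H⁺] = 0.1892
α₁ + 2α₂ = 1.1854
DIC = CA / (α₁ + 2α₂) = 3.00 / 1.1854 = 2.53 mmol/kg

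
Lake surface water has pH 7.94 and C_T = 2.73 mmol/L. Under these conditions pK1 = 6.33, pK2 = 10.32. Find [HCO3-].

[HCO3⁻] = 2.65 mmol/L

α₁ = 1 / (1 + [H⁺]/K1 + K2/[H⁺]) = 1 / (1 + 10^-1.61 + 10^-2.38)
   = 1 / (1 + 0.024547 + 0.0041687) = 1/1.0287 = 0.9721
[HCO3⁻] = α₁ × DIC = 0.9721 × 2.73 = 2.65 mmol/L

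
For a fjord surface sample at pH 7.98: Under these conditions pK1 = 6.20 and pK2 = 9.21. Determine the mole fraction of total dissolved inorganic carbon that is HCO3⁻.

α₁ = 0.930

α₁ = 1 / (1 + [H⁺]/K1 + K2/[H⁺]) = 1 / (1 + 10^-1.78 + 10^-1.23)
   = 1 / (1 + 0.016596 + 0.058884) = 1/1.0755 = 0.9298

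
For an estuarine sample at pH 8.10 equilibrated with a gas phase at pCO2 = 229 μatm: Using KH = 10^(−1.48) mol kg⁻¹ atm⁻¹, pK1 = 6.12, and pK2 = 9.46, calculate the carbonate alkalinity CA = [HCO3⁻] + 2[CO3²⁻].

CA = 0.787 mmol/kg

[CO2*] = KH · pCO2 = 10^(−1.48) × 229×10^-6 = 7.583×10^-6 mol/kg
α₀ = 1/(1 + K1/[H⁺] + K1K2/[H⁺]²) = 1/(1 + 10^+1.98 + 10^+0.62) = 0.009934
DIC = [CO2*]/α₀ = 7.583×10^-6 / 0.009934 = 0.7634 mmol/kg
CA = (α₁ + 2α₂)·DIC = (0.9487 + 2×0.04141) × 0.7634 = 0.787 mmol/kg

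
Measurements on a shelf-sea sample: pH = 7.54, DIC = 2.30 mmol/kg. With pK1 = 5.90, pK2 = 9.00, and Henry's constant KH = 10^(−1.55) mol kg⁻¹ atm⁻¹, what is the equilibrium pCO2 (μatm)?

α₀ = 1 / (1 + K1/[H⁺] + K1K2/[H⁺]²) = 1 / (1 + 10^+1.64 + 10^+0.18)
   = 1 / (1 + 43.652 + 1.5136) = 1/46.165 = 0.02166
[CO2*] = α₀ × DIC = 0.02166 × 2.30 = 0.04982 mmol/kg
pCO2 = [CO2*]/KH = 4.982×10^-5 / 2.818×10^-2 = 1770 μatm

pCO2 = 1770 μatm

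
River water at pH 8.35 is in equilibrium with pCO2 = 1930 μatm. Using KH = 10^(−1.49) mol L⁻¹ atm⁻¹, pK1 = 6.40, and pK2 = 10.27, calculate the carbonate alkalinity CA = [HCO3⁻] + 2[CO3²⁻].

CA = 5.70 mmol/L

[CO2*] = KH · pCO2 = 10^(−1.49) × 1930×10^-6 = 6.245×10^-5 mol/L
α₀ = 1/(1 + K1/[H⁺] + K1K2/[H⁺]²) = 1/(1 + 10^+1.95 + 10^+0.03) = 0.01097
DIC = [CO2*]/α₀ = 6.245×10^-5 / 0.01097 = 5.696 mmol/L
CA = (α₁ + 2α₂)·DIC = (0.9773 + 2×0.01175) × 5.696 = 5.70 mmol/L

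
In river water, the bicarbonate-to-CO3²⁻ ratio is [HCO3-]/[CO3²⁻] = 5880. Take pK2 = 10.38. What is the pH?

From K2 = [H⁺][CO3²⁻]/[HCO3-]:  pH = pK2 − log₁₀([HCO3-]/[CO3²⁻])
log₁₀(5880) = +3.769
pH = 10.38 − (+3.769) = 6.61

pH = 6.61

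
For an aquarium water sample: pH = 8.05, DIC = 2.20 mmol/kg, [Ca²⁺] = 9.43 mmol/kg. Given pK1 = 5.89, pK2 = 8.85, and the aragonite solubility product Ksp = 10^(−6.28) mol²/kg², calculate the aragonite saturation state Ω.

α₂ = 1 / (1 + [H⁺]/K2 + [H⁺]²/(K1K2)) = 1 / (1 + 10^+0.80 + 10^-1.36)
   = 1 / (1 + 6.3096 + 0.043652) = 1/7.3532 = 0.1360
[CO3²⁻] = α₂ × DIC = 0.1360 × 2.20 = 0.2992 mmol/kg
Ksp = 10^(−6.28) = 5.248×10^-7
Ω = [Ca²⁺][CO3²⁻]/Ksp = (9.43×10^-3)(2.992×10^-4) / 5.248×10^-7 = 5.38

Ω = 5.38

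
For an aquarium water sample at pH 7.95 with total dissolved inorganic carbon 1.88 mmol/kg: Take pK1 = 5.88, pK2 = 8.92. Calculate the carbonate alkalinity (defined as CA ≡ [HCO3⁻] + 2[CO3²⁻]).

CA = [HCO3⁻] + 2[CO3²⁻] = (α₁ + 2α₂)·DIC
At pH 7.95: [H⁺]/K1 = 10^-2.07 = 0.0085114, K2/[H⁺] = 10^-0.97 = 0.10715
α₁ = 1/(1 + 0.0085114 + 0.10715) = 1/1.1157 = 0.8963; α₂ = α₁·K2/[H⁺] = 0.09604
α₁ + 2α₂ = 1.0884
CA = 1.0884 × 1.88 = 2.05 mmol/kg

CA = 2.05 mmol/kg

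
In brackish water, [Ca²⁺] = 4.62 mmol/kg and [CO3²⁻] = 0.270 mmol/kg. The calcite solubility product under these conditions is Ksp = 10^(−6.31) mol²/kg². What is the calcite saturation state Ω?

Ω = 2.55

Ksp = 10^(−6.31) = 4.898×10^-7
Ω = [Ca²⁺][CO3²⁻]/Ksp = (4.62×10^-3)(0.270×10^-3) / 4.898×10^-7 = 2.55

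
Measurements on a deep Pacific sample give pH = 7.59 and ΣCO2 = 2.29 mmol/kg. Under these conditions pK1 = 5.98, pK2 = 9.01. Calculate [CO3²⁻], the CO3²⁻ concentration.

[CO3²⁻] = 0.0819 mmol/kg

α₂ = 1 / (1 + [H⁺]/K2 + [H⁺]²/(K1K2)) = 1 / (1 + 10^+1.42 + 10^-0.19)
   = 1 / (1 + 26.303 + 0.64565) = 1/27.948 = 0.03578
[CO3²⁻] = α₂ × DIC = 0.03578 × 2.29 = 0.0819 mmol/kg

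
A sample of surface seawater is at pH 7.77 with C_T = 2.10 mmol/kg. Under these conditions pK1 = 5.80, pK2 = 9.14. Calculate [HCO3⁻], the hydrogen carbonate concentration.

[HCO3⁻] = 1.99 mmol/kg

α₁ = 1 / (1 + [H⁺]/K1 + K2/[H⁺]) = 1 / (1 + 10^-1.97 + 10^-1.37)
   = 1 / (1 + 0.010715 + 0.042658) = 1/1.0534 = 0.9493
[HCO3⁻] = α₁ × DIC = 0.9493 × 2.10 = 1.99 mmol/kg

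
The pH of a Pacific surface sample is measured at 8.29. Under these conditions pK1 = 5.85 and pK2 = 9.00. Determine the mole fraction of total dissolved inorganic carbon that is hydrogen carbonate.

α₁ = 1 / (1 + [H⁺]/K1 + K2/[H⁺]) = 1 / (1 + 10^-2.44 + 10^-0.71)
   = 1 / (1 + 0.0036308 + 0.19498) = 1/1.1986 = 0.8343

α₁ = 0.834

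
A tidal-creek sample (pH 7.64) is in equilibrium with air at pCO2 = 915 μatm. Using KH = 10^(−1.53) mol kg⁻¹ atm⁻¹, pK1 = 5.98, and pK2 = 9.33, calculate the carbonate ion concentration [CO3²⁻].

[CO2*] = KH · pCO2 = 10^(−1.53) × 915×10^-6 = 2.700×10^-5 mol/kg
α₀ = 1/(1 + K1/[H⁺] + K1K2/[H⁺]²) = 1/(1 + 10^+1.66 + 10^-0.03) = 0.02099
DIC = [CO2*]/α₀ = 2.700×10^-5 / 0.02099 = 1.287 mmol/kg
[CO3²⁻] = α₂·DIC; α₂ = 0.01959, so [CO3²⁻] = 0.01959 × 1.287 = 0.0252 mmol/kg

[CO3²⁻] = 0.0252 mmol/kg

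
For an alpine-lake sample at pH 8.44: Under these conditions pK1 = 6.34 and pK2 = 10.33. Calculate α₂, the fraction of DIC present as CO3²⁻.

α₂ = 0.0126

α₂ = 1 / (1 + [H⁺]/K2 + [H⁺]²/(K1K2)) = 1 / (1 + 10^+1.89 + 10^-0.21)
   = 1 / (1 + 77.625 + 0.61660) = 1/79.241 = 0.01262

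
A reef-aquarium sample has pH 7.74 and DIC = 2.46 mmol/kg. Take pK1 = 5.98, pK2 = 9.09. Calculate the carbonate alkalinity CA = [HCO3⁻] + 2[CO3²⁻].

CA = 2.52 mmol/kg

CA = [HCO3⁻] + 2[CO3²⁻] = (α₁ + 2α₂)·DIC
At pH 7.74: [H⁺]/K1 = 10^-1.76 = 0.017378, K2/[H⁺] = 10^-1.35 = 0.044668
α₁ = 1/(1 + 0.017378 + 0.044668) = 1/1.0620 = 0.9416; α₂ = α₁·K2/[H⁺] = 0.04206
α₁ + 2α₂ = 1.0257
CA = 1.0257 × 2.46 = 2.52 mmol/kg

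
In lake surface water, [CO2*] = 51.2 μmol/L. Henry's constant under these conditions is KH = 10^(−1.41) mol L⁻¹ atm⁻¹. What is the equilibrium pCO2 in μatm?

KH = 10^(−1.41) = 3.890×10^-2 mol L⁻¹ atm⁻¹
pCO2 = [CO2*]/KH = 51.2×10^-6 / 3.890×10^-2 = 1.32×10^-3 atm = 1320 μatm

pCO2 = 1320 μatm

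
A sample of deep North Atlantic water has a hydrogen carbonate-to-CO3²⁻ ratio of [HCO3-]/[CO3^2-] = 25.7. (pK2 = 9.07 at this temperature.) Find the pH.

From K2 = [H⁺][CO3^2-]/[HCO3-]:  pH = pK2 − log₁₀([HCO3-]/[CO3^2-])
log₁₀(25.7) = +1.410
pH = 9.07 − (+1.410) = 7.66

pH = 7.66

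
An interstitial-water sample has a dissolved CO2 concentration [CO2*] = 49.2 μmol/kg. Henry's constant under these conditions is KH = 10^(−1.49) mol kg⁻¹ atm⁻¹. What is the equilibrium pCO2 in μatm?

KH = 10^(−1.49) = 3.236×10^-2 mol kg⁻¹ atm⁻¹
pCO2 = [CO2*]/KH = 49.2×10^-6 / 3.236×10^-2 = 1.52×10^-3 atm = 1520 μatm

pCO2 = 1520 μatm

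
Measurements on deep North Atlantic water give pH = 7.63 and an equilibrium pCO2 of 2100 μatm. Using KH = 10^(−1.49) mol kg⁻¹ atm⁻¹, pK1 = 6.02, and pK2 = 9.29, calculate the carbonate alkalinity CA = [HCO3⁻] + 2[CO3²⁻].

CA = 2.89 mmol/kg

[CO2*] = KH · pCO2 = 10^(−1.49) × 2100×10^-6 = 6.795×10^-5 mol/kg
α₀ = 1/(1 + K1/[H⁺] + K1K2/[H⁺]²) = 1/(1 + 10^+1.61 + 10^-0.05) = 0.02346
DIC = [CO2*]/α₀ = 6.795×10^-5 / 0.02346 = 2.897 mmol/kg
CA = (α₁ + 2α₂)·DIC = (0.9556 + 2×0.02091) × 2.897 = 2.89 mmol/kg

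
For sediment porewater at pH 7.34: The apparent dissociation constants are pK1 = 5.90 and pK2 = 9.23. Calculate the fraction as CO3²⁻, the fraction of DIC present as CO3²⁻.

α₂ = 0.0123

α₂ = 1 / (1 + [H⁺]/K2 + [H⁺]²/(K1K2)) = 1 / (1 + 10^+1.89 + 10^+0.45)
   = 1 / (1 + 77.625 + 2.8184) = 1/81.443 = 0.01228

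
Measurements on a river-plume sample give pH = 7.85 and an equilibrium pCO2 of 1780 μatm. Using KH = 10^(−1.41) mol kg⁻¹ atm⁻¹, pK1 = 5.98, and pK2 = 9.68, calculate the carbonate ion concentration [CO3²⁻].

[CO3²⁻] = 0.0759 mmol/kg

[CO2*] = KH · pCO2 = 10^(−1.41) × 1780×10^-6 = 6.925×10^-5 mol/kg
α₀ = 1/(1 + K1/[H⁺] + K1K2/[H⁺]²) = 1/(1 + 10^+1.87 + 10^+0.04) = 0.01312
DIC = [CO2*]/α₀ = 6.925×10^-5 / 0.01312 = 5.279 mmol/kg
[CO3²⁻] = α₂·DIC; α₂ = 0.01438, so [CO3²⁻] = 0.01438 × 5.279 = 0.0759 mmol/kg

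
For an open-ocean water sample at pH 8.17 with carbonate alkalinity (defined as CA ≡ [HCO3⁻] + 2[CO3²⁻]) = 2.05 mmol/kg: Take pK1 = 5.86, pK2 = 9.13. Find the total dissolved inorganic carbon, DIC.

CA = [HCO3⁻] + 2[CO3²⁻] = (α₁ + 2α₂)·DIC
At pH 8.17: [H⁺]/K1 = 10^-2.31 = 0.0048978, K2/[H⁺] = 10^-0.96 = 0.10965
α₁ = 1/(1 + 0.0048978 + 0.10965) = 1/1.1145 = 0.8972; α₂ = α₁·K2/[H⁺] = 0.09838
α₁ + 2α₂ = 1.0940
DIC = CA / (α₁ + 2α₂) = 2.05 / 1.0940 = 1.87 mmol/kg

DIC = 1.87 mmol/kg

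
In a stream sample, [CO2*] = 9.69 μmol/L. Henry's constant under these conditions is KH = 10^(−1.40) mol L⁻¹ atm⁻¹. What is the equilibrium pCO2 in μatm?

pCO2 = 243 μatm

KH = 10^(−1.40) = 3.981×10^-2 mol L⁻¹ atm⁻¹
pCO2 = [CO2*]/KH = 9.69×10^-6 / 3.981×10^-2 = 2.43×10^-4 atm = 243 μatm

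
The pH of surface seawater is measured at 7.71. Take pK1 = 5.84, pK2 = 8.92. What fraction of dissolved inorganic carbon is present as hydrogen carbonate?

α₁ = 0.930

α₁ = 1 / (1 + [H⁺]/K1 + K2/[H⁺]) = 1 / (1 + 10^-1.87 + 10^-1.21)
   = 1 / (1 + 0.013490 + 0.061660) = 1/1.0751 = 0.9301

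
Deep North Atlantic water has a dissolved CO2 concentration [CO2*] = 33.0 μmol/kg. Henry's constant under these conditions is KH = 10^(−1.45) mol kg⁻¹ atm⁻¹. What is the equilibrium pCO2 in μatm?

KH = 10^(−1.45) = 3.548×10^-2 mol kg⁻¹ atm⁻¹
pCO2 = [CO2*]/KH = 33.0×10^-6 / 3.548×10^-2 = 9.30×10^-4 atm = 930 μatm

pCO2 = 930 μatm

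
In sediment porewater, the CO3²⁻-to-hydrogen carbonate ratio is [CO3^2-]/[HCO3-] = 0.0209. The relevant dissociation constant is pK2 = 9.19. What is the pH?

pH = 7.51

From K2 = [H⁺][CO3^2-]/[HCO3-]:  pH = pK2 + log₁₀([CO3^2-]/[HCO3-])
log₁₀(0.0209) = -1.680
pH = 9.19 + (-1.680) = 7.51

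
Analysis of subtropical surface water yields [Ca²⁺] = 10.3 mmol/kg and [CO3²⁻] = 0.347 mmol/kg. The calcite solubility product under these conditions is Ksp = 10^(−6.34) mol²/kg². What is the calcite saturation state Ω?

Ω = 7.82

Ksp = 10^(−6.34) = 4.571×10^-7
Ω = [Ca²⁺][CO3²⁻]/Ksp = (10.3×10^-3)(0.347×10^-3) / 4.571×10^-7 = 7.82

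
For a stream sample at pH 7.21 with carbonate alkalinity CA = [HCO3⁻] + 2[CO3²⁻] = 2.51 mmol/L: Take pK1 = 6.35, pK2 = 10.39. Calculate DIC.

DIC = 2.85 mmol/L

CA = [HCO3⁻] + 2[CO3²⁻] = (α₁ + 2α₂)·DIC
At pH 7.21: [H⁺]/K1 = 10^-0.86 = 0.13804, K2/[H⁺] = 10^-3.18 = 0.00066069
α₁ = 1/(1 + 0.13804 + 0.00066069) = 1/1.1387 = 0.8782; α₂ = α₁·K2/[H⁺] = 0.0005802
α₁ + 2α₂ = 0.8794
DIC = CA / (α₁ + 2α₂) = 2.51 / 0.8794 = 2.85 mmol/L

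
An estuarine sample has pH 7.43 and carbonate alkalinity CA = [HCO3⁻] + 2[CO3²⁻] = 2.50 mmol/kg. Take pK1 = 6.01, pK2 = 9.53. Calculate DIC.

DIC = 2.57 mmol/kg

CA = [HCO3⁻] + 2[CO3²⁻] = (α₁ + 2α₂)·DIC
At pH 7.43: [H⁺]/K1 = 10^-1.42 = 0.038019, K2/[H⁺] = 10^-2.10 = 0.0079433
α₁ = 1/(1 + 0.038019 + 0.0079433) = 1/1.0460 = 0.9561; α₂ = α₁·K2/[H⁺] = 0.007594
α₁ + 2α₂ = 0.9712
DIC = CA / (α₁ + 2α₂) = 2.50 / 0.9712 = 2.57 mmol/kg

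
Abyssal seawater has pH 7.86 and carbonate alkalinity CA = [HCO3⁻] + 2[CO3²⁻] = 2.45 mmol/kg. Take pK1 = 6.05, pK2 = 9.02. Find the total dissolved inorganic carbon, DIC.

DIC = 2.33 mmol/kg

CA = [HCO3⁻] + 2[CO3²⁻] = (α₁ + 2α₂)·DIC
At pH 7.86: [H⁺]/K1 = 10^-1.81 = 0.015488, K2/[H⁺] = 10^-1.16 = 0.069183
α₁ = 1/(1 + 0.015488 + 0.069183) = 1/1.0847 = 0.9219; α₂ = α₁·K2/[H⁺] = 0.06378
α₁ + 2α₂ = 1.0495
DIC = CA / (α₁ + 2α₂) = 2.45 / 1.0495 = 2.33 mmol/kg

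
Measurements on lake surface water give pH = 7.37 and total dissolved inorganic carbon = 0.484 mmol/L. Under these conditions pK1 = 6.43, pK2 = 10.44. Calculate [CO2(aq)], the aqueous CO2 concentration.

[CO2*] = 0.0498 mmol/L

α₀ = 1 / (1 + K1/[H⁺] + K1K2/[H⁺]²) = 1 / (1 + 10^+0.94 + 10^-2.13)
   = 1 / (1 + 8.7096 + 0.0074131) = 1/9.7170 = 0.1029
[CO2*] = α₀ × DIC = 0.1029 × 0.484 = 0.0498 mmol/L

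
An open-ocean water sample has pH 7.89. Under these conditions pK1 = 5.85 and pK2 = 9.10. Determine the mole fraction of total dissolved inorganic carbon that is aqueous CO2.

α₀ = 0.00852

α₀ = 1 / (1 + K1/[H⁺] + K1K2/[H⁺]²) = 1 / (1 + 10^+2.04 + 10^+0.83)
   = 1 / (1 + 109.65 + 6.7608) = 1/117.41 = 0.008517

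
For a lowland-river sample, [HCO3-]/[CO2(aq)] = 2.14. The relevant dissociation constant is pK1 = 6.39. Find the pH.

From K1 = [H⁺][HCO3-]/[CO2(aq)]:  pH = pK1 + log₁₀([HCO3-]/[CO2(aq)])
log₁₀(2.14) = +0.330
pH = 6.39 + (+0.330) = 6.72

pH = 6.72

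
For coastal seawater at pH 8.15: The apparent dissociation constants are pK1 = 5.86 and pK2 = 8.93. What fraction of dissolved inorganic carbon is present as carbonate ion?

α₂ = 0.142

α₂ = 1 / (1 + [H⁺]/K2 + [H⁺]²/(K1K2)) = 1 / (1 + 10^+0.78 + 10^-1.51)
   = 1 / (1 + 6.0256 + 0.030903) = 1/7.0565 = 0.1417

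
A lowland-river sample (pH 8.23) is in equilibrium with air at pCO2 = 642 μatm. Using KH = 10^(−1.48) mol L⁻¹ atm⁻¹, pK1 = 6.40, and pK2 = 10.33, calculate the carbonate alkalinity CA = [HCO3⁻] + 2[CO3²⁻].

[CO2*] = KH · pCO2 = 10^(−1.48) × 642×10^-6 = 2.126×10^-5 mol/L
α₀ = 1/(1 + K1/[H⁺] + K1K2/[H⁺]²) = 1/(1 + 10^+1.83 + 10^-0.27) = 0.01446
DIC = [CO2*]/α₀ = 2.126×10^-5 / 0.01446 = 1.470 mmol/L
CA = (α₁ + 2α₂)·DIC = (0.9778 + 2×0.007767) × 1.470 = 1.46 mmol/L

CA = 1.46 mmol/L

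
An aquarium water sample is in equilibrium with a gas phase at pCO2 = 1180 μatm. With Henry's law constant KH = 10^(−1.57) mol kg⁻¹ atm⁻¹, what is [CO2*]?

KH = 10^(−1.57) = 2.692×10^-2 mol kg⁻¹ atm⁻¹
[CO2*] = KH · pCO2 = 2.692×10^-2 × 1180×10^-6 atm = 3.18×10^-5 mol/kg

[CO2*] = 31.8 μmol/kg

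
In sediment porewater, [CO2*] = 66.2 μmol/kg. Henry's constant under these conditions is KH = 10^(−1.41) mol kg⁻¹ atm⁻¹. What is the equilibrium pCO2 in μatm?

pCO2 = 1700 μatm

KH = 10^(−1.41) = 3.890×10^-2 mol kg⁻¹ atm⁻¹
pCO2 = [CO2*]/KH = 66.2×10^-6 / 3.890×10^-2 = 1.70×10^-3 atm = 1700 μatm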